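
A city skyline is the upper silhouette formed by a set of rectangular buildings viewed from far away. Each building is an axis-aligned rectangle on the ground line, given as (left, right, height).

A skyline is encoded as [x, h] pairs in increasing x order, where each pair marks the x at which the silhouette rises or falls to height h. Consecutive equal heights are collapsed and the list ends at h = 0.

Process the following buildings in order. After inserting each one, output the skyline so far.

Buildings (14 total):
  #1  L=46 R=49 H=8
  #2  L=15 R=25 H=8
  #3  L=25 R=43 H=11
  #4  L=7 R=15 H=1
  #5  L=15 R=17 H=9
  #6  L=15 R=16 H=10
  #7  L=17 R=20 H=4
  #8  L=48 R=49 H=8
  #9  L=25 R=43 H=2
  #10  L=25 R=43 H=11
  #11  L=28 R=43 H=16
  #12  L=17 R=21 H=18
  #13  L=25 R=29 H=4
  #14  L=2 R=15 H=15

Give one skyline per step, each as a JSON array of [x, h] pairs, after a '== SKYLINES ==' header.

== SKYLINES ==
[[46,8],[49,0]]
[[15,8],[25,0],[46,8],[49,0]]
[[15,8],[25,11],[43,0],[46,8],[49,0]]
[[7,1],[15,8],[25,11],[43,0],[46,8],[49,0]]
[[7,1],[15,9],[17,8],[25,11],[43,0],[46,8],[49,0]]
[[7,1],[15,10],[16,9],[17,8],[25,11],[43,0],[46,8],[49,0]]
[[7,1],[15,10],[16,9],[17,8],[25,11],[43,0],[46,8],[49,0]]
[[7,1],[15,10],[16,9],[17,8],[25,11],[43,0],[46,8],[49,0]]
[[7,1],[15,10],[16,9],[17,8],[25,11],[43,0],[46,8],[49,0]]
[[7,1],[15,10],[16,9],[17,8],[25,11],[43,0],[46,8],[49,0]]
[[7,1],[15,10],[16,9],[17,8],[25,11],[28,16],[43,0],[46,8],[49,0]]
[[7,1],[15,10],[16,9],[17,18],[21,8],[25,11],[28,16],[43,0],[46,8],[49,0]]
[[7,1],[15,10],[16,9],[17,18],[21,8],[25,11],[28,16],[43,0],[46,8],[49,0]]
[[2,15],[15,10],[16,9],[17,18],[21,8],[25,11],[28,16],[43,0],[46,8],[49,0]]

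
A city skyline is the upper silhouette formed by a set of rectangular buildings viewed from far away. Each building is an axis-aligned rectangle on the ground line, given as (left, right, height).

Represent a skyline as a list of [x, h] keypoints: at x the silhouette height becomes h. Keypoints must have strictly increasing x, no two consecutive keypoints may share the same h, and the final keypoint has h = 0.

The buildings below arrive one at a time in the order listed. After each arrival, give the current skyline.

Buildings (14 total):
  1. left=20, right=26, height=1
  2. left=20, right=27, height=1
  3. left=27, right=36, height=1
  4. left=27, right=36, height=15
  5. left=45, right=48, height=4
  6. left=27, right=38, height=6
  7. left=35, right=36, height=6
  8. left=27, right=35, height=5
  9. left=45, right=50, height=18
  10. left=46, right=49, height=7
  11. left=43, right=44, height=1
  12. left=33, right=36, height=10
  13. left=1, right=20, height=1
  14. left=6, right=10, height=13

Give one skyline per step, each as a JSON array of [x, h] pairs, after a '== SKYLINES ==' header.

== SKYLINES ==
[[20,1],[26,0]]
[[20,1],[27,0]]
[[20,1],[36,0]]
[[20,1],[27,15],[36,0]]
[[20,1],[27,15],[36,0],[45,4],[48,0]]
[[20,1],[27,15],[36,6],[38,0],[45,4],[48,0]]
[[20,1],[27,15],[36,6],[38,0],[45,4],[48,0]]
[[20,1],[27,15],[36,6],[38,0],[45,4],[48,0]]
[[20,1],[27,15],[36,6],[38,0],[45,18],[50,0]]
[[20,1],[27,15],[36,6],[38,0],[45,18],[50,0]]
[[20,1],[27,15],[36,6],[38,0],[43,1],[44,0],[45,18],[50,0]]
[[20,1],[27,15],[36,6],[38,0],[43,1],[44,0],[45,18],[50,0]]
[[1,1],[27,15],[36,6],[38,0],[43,1],[44,0],[45,18],[50,0]]
[[1,1],[6,13],[10,1],[27,15],[36,6],[38,0],[43,1],[44,0],[45,18],[50,0]]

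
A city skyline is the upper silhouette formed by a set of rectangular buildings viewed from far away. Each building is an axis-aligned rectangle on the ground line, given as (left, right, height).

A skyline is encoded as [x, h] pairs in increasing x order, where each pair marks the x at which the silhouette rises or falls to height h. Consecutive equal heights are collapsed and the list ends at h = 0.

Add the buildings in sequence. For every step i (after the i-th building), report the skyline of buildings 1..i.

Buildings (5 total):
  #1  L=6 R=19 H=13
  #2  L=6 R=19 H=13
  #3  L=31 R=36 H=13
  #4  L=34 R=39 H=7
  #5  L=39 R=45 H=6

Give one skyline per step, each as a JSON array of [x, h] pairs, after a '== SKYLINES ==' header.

== SKYLINES ==
[[6,13],[19,0]]
[[6,13],[19,0]]
[[6,13],[19,0],[31,13],[36,0]]
[[6,13],[19,0],[31,13],[36,7],[39,0]]
[[6,13],[19,0],[31,13],[36,7],[39,6],[45,0]]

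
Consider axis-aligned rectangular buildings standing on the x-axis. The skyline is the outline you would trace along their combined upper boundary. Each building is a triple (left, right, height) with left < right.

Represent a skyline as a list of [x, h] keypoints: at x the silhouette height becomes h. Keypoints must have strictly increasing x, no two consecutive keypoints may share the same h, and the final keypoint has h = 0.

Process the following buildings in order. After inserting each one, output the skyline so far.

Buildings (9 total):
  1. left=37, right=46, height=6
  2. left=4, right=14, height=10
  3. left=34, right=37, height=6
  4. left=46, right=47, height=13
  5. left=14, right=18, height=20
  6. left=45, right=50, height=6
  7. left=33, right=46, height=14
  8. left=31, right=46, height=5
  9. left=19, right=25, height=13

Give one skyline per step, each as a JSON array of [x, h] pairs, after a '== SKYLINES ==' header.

== SKYLINES ==
[[37,6],[46,0]]
[[4,10],[14,0],[37,6],[46,0]]
[[4,10],[14,0],[34,6],[46,0]]
[[4,10],[14,0],[34,6],[46,13],[47,0]]
[[4,10],[14,20],[18,0],[34,6],[46,13],[47,0]]
[[4,10],[14,20],[18,0],[34,6],[46,13],[47,6],[50,0]]
[[4,10],[14,20],[18,0],[33,14],[46,13],[47,6],[50,0]]
[[4,10],[14,20],[18,0],[31,5],[33,14],[46,13],[47,6],[50,0]]
[[4,10],[14,20],[18,0],[19,13],[25,0],[31,5],[33,14],[46,13],[47,6],[50,0]]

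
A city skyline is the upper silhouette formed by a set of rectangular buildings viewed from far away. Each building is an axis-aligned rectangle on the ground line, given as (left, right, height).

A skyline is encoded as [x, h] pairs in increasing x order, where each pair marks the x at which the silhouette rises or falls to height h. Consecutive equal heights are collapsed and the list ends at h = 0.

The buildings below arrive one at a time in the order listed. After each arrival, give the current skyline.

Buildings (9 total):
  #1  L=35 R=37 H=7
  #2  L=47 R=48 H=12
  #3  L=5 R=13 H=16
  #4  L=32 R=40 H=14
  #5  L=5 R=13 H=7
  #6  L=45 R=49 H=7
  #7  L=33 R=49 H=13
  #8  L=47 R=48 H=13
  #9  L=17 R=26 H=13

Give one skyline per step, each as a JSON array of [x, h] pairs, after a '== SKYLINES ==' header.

== SKYLINES ==
[[35,7],[37,0]]
[[35,7],[37,0],[47,12],[48,0]]
[[5,16],[13,0],[35,7],[37,0],[47,12],[48,0]]
[[5,16],[13,0],[32,14],[40,0],[47,12],[48,0]]
[[5,16],[13,0],[32,14],[40,0],[47,12],[48,0]]
[[5,16],[13,0],[32,14],[40,0],[45,7],[47,12],[48,7],[49,0]]
[[5,16],[13,0],[32,14],[40,13],[49,0]]
[[5,16],[13,0],[32,14],[40,13],[49,0]]
[[5,16],[13,0],[17,13],[26,0],[32,14],[40,13],[49,0]]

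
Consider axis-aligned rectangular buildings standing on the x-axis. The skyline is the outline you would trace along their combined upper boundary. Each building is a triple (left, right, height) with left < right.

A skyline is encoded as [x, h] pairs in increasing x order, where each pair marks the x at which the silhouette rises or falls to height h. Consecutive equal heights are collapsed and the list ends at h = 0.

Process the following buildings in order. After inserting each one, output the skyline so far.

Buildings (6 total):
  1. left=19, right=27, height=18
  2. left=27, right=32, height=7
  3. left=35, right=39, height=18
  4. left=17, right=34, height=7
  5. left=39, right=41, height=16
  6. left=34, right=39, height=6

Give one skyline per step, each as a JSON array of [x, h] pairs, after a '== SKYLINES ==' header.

== SKYLINES ==
[[19,18],[27,0]]
[[19,18],[27,7],[32,0]]
[[19,18],[27,7],[32,0],[35,18],[39,0]]
[[17,7],[19,18],[27,7],[34,0],[35,18],[39,0]]
[[17,7],[19,18],[27,7],[34,0],[35,18],[39,16],[41,0]]
[[17,7],[19,18],[27,7],[34,6],[35,18],[39,16],[41,0]]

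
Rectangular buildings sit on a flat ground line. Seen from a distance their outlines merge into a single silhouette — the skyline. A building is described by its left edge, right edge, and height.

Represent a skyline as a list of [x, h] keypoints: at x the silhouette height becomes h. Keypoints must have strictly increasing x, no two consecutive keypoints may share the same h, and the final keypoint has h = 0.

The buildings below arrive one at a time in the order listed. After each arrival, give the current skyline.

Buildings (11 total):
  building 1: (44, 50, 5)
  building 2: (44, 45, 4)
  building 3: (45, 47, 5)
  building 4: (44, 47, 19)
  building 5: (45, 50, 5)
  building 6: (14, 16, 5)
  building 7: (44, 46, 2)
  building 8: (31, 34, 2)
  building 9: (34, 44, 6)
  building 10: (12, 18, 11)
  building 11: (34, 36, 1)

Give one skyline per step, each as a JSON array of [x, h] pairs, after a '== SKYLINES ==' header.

== SKYLINES ==
[[44,5],[50,0]]
[[44,5],[50,0]]
[[44,5],[50,0]]
[[44,19],[47,5],[50,0]]
[[44,19],[47,5],[50,0]]
[[14,5],[16,0],[44,19],[47,5],[50,0]]
[[14,5],[16,0],[44,19],[47,5],[50,0]]
[[14,5],[16,0],[31,2],[34,0],[44,19],[47,5],[50,0]]
[[14,5],[16,0],[31,2],[34,6],[44,19],[47,5],[50,0]]
[[12,11],[18,0],[31,2],[34,6],[44,19],[47,5],[50,0]]
[[12,11],[18,0],[31,2],[34,6],[44,19],[47,5],[50,0]]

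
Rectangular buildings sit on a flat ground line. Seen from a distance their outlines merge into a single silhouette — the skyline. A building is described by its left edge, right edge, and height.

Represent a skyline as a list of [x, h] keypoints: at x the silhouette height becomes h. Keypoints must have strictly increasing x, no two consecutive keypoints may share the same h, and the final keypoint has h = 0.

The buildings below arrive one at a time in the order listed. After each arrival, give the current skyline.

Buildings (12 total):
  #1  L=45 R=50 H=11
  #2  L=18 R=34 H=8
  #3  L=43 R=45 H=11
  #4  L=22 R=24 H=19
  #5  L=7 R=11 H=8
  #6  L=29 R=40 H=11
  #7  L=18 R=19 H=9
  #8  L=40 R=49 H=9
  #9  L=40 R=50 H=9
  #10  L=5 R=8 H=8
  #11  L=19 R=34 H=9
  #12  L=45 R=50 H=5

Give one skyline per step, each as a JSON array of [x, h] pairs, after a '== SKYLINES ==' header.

== SKYLINES ==
[[45,11],[50,0]]
[[18,8],[34,0],[45,11],[50,0]]
[[18,8],[34,0],[43,11],[50,0]]
[[18,8],[22,19],[24,8],[34,0],[43,11],[50,0]]
[[7,8],[11,0],[18,8],[22,19],[24,8],[34,0],[43,11],[50,0]]
[[7,8],[11,0],[18,8],[22,19],[24,8],[29,11],[40,0],[43,11],[50,0]]
[[7,8],[11,0],[18,9],[19,8],[22,19],[24,8],[29,11],[40,0],[43,11],[50,0]]
[[7,8],[11,0],[18,9],[19,8],[22,19],[24,8],[29,11],[40,9],[43,11],[50,0]]
[[7,8],[11,0],[18,9],[19,8],[22,19],[24,8],[29,11],[40,9],[43,11],[50,0]]
[[5,8],[11,0],[18,9],[19,8],[22,19],[24,8],[29,11],[40,9],[43,11],[50,0]]
[[5,8],[11,0],[18,9],[22,19],[24,9],[29,11],[40,9],[43,11],[50,0]]
[[5,8],[11,0],[18,9],[22,19],[24,9],[29,11],[40,9],[43,11],[50,0]]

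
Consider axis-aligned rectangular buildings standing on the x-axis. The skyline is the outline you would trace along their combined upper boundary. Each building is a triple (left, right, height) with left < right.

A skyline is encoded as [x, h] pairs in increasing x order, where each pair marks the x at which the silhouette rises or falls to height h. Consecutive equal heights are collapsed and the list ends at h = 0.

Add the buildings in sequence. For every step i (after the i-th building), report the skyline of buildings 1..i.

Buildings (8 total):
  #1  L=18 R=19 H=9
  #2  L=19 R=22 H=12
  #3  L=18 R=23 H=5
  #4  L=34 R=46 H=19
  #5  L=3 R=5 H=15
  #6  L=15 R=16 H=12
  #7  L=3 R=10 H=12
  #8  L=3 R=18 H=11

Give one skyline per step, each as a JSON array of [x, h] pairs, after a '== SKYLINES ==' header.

== SKYLINES ==
[[18,9],[19,0]]
[[18,9],[19,12],[22,0]]
[[18,9],[19,12],[22,5],[23,0]]
[[18,9],[19,12],[22,5],[23,0],[34,19],[46,0]]
[[3,15],[5,0],[18,9],[19,12],[22,5],[23,0],[34,19],[46,0]]
[[3,15],[5,0],[15,12],[16,0],[18,9],[19,12],[22,5],[23,0],[34,19],[46,0]]
[[3,15],[5,12],[10,0],[15,12],[16,0],[18,9],[19,12],[22,5],[23,0],[34,19],[46,0]]
[[3,15],[5,12],[10,11],[15,12],[16,11],[18,9],[19,12],[22,5],[23,0],[34,19],[46,0]]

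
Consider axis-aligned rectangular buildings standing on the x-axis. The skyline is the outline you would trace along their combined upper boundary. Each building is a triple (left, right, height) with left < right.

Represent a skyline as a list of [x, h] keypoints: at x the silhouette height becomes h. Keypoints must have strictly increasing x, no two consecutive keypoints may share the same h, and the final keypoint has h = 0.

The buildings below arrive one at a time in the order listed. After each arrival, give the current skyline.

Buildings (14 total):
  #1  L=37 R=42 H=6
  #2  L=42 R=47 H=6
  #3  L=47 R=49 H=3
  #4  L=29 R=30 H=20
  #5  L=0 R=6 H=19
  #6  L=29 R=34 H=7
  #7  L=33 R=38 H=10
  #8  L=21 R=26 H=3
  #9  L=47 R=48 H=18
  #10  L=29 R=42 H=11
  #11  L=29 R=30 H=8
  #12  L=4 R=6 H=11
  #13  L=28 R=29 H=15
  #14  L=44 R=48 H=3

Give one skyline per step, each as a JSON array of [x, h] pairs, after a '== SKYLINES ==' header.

== SKYLINES ==
[[37,6],[42,0]]
[[37,6],[47,0]]
[[37,6],[47,3],[49,0]]
[[29,20],[30,0],[37,6],[47,3],[49,0]]
[[0,19],[6,0],[29,20],[30,0],[37,6],[47,3],[49,0]]
[[0,19],[6,0],[29,20],[30,7],[34,0],[37,6],[47,3],[49,0]]
[[0,19],[6,0],[29,20],[30,7],[33,10],[38,6],[47,3],[49,0]]
[[0,19],[6,0],[21,3],[26,0],[29,20],[30,7],[33,10],[38,6],[47,3],[49,0]]
[[0,19],[6,0],[21,3],[26,0],[29,20],[30,7],[33,10],[38,6],[47,18],[48,3],[49,0]]
[[0,19],[6,0],[21,3],[26,0],[29,20],[30,11],[42,6],[47,18],[48,3],[49,0]]
[[0,19],[6,0],[21,3],[26,0],[29,20],[30,11],[42,6],[47,18],[48,3],[49,0]]
[[0,19],[6,0],[21,3],[26,0],[29,20],[30,11],[42,6],[47,18],[48,3],[49,0]]
[[0,19],[6,0],[21,3],[26,0],[28,15],[29,20],[30,11],[42,6],[47,18],[48,3],[49,0]]
[[0,19],[6,0],[21,3],[26,0],[28,15],[29,20],[30,11],[42,6],[47,18],[48,3],[49,0]]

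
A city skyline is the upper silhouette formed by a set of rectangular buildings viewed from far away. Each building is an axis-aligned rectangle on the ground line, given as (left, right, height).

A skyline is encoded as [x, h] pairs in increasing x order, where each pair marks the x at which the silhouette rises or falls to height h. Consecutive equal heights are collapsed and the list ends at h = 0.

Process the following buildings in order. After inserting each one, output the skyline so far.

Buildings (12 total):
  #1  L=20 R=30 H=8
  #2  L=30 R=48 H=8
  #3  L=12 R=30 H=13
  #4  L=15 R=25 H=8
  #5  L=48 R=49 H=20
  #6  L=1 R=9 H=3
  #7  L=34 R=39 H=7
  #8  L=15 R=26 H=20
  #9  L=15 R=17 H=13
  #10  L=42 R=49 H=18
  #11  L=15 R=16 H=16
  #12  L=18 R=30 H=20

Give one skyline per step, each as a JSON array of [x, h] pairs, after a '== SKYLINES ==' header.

== SKYLINES ==
[[20,8],[30,0]]
[[20,8],[48,0]]
[[12,13],[30,8],[48,0]]
[[12,13],[30,8],[48,0]]
[[12,13],[30,8],[48,20],[49,0]]
[[1,3],[9,0],[12,13],[30,8],[48,20],[49,0]]
[[1,3],[9,0],[12,13],[30,8],[48,20],[49,0]]
[[1,3],[9,0],[12,13],[15,20],[26,13],[30,8],[48,20],[49,0]]
[[1,3],[9,0],[12,13],[15,20],[26,13],[30,8],[48,20],[49,0]]
[[1,3],[9,0],[12,13],[15,20],[26,13],[30,8],[42,18],[48,20],[49,0]]
[[1,3],[9,0],[12,13],[15,20],[26,13],[30,8],[42,18],[48,20],[49,0]]
[[1,3],[9,0],[12,13],[15,20],[30,8],[42,18],[48,20],[49,0]]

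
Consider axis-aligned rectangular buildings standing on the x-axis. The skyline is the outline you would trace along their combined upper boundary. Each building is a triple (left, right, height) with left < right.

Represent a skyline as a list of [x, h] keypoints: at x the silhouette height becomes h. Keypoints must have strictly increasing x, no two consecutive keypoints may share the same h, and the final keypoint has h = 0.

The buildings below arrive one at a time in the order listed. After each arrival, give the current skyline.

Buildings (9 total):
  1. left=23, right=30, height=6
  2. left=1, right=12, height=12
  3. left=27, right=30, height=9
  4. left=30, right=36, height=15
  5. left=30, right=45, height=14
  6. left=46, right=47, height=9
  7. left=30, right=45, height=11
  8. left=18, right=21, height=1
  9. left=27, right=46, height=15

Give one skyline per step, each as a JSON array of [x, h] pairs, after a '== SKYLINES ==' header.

== SKYLINES ==
[[23,6],[30,0]]
[[1,12],[12,0],[23,6],[30,0]]
[[1,12],[12,0],[23,6],[27,9],[30,0]]
[[1,12],[12,0],[23,6],[27,9],[30,15],[36,0]]
[[1,12],[12,0],[23,6],[27,9],[30,15],[36,14],[45,0]]
[[1,12],[12,0],[23,6],[27,9],[30,15],[36,14],[45,0],[46,9],[47,0]]
[[1,12],[12,0],[23,6],[27,9],[30,15],[36,14],[45,0],[46,9],[47,0]]
[[1,12],[12,0],[18,1],[21,0],[23,6],[27,9],[30,15],[36,14],[45,0],[46,9],[47,0]]
[[1,12],[12,0],[18,1],[21,0],[23,6],[27,15],[46,9],[47,0]]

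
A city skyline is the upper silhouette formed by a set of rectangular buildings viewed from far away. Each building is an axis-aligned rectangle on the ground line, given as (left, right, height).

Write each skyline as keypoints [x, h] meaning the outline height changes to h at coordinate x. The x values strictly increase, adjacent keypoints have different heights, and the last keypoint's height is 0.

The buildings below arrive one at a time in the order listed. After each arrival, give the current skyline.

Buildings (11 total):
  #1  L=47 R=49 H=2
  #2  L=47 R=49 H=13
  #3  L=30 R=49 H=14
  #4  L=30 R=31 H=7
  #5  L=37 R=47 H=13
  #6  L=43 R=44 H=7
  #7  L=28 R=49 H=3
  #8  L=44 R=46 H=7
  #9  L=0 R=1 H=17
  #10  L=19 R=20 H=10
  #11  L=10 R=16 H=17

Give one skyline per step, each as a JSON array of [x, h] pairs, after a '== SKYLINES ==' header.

== SKYLINES ==
[[47,2],[49,0]]
[[47,13],[49,0]]
[[30,14],[49,0]]
[[30,14],[49,0]]
[[30,14],[49,0]]
[[30,14],[49,0]]
[[28,3],[30,14],[49,0]]
[[28,3],[30,14],[49,0]]
[[0,17],[1,0],[28,3],[30,14],[49,0]]
[[0,17],[1,0],[19,10],[20,0],[28,3],[30,14],[49,0]]
[[0,17],[1,0],[10,17],[16,0],[19,10],[20,0],[28,3],[30,14],[49,0]]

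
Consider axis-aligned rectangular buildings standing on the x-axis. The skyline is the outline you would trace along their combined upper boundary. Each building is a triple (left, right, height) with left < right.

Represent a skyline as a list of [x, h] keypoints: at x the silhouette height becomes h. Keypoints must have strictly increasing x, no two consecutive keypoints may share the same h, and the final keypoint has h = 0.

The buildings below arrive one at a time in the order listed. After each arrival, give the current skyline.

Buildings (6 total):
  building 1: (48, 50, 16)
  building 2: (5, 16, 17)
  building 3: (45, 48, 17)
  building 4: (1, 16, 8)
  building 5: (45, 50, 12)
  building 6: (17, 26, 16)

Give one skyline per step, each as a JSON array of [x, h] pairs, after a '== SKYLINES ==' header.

== SKYLINES ==
[[48,16],[50,0]]
[[5,17],[16,0],[48,16],[50,0]]
[[5,17],[16,0],[45,17],[48,16],[50,0]]
[[1,8],[5,17],[16,0],[45,17],[48,16],[50,0]]
[[1,8],[5,17],[16,0],[45,17],[48,16],[50,0]]
[[1,8],[5,17],[16,0],[17,16],[26,0],[45,17],[48,16],[50,0]]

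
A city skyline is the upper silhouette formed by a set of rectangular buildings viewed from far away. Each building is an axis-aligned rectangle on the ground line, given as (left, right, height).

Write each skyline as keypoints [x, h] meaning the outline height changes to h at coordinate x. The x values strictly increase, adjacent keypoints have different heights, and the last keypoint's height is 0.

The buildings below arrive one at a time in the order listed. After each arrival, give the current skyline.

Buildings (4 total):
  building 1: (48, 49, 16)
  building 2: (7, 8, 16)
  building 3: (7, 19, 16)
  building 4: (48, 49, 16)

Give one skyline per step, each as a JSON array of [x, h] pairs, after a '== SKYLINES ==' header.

== SKYLINES ==
[[48,16],[49,0]]
[[7,16],[8,0],[48,16],[49,0]]
[[7,16],[19,0],[48,16],[49,0]]
[[7,16],[19,0],[48,16],[49,0]]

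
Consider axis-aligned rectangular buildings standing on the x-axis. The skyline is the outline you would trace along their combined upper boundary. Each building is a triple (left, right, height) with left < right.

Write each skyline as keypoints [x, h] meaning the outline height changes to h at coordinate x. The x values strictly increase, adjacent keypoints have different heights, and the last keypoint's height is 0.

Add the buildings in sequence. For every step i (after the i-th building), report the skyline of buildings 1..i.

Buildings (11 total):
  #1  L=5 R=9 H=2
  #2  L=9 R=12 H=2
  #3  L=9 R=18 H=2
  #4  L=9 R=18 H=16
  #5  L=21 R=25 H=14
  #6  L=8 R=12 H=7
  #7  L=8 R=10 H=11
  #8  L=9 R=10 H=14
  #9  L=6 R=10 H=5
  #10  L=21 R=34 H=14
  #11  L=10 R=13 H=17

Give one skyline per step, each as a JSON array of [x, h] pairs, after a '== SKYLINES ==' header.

== SKYLINES ==
[[5,2],[9,0]]
[[5,2],[12,0]]
[[5,2],[18,0]]
[[5,2],[9,16],[18,0]]
[[5,2],[9,16],[18,0],[21,14],[25,0]]
[[5,2],[8,7],[9,16],[18,0],[21,14],[25,0]]
[[5,2],[8,11],[9,16],[18,0],[21,14],[25,0]]
[[5,2],[8,11],[9,16],[18,0],[21,14],[25,0]]
[[5,2],[6,5],[8,11],[9,16],[18,0],[21,14],[25,0]]
[[5,2],[6,5],[8,11],[9,16],[18,0],[21,14],[34,0]]
[[5,2],[6,5],[8,11],[9,16],[10,17],[13,16],[18,0],[21,14],[34,0]]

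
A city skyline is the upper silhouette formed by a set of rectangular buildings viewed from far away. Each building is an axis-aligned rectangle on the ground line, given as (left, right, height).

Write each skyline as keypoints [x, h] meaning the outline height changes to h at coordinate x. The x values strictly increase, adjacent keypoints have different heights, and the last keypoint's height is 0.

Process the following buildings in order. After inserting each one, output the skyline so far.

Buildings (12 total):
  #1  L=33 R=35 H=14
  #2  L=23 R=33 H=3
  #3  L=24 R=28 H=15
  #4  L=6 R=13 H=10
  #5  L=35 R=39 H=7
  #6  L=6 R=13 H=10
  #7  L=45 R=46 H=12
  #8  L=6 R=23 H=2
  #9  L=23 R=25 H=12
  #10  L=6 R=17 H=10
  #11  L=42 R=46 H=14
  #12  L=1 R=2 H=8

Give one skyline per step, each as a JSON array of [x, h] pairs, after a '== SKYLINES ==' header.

== SKYLINES ==
[[33,14],[35,0]]
[[23,3],[33,14],[35,0]]
[[23,3],[24,15],[28,3],[33,14],[35,0]]
[[6,10],[13,0],[23,3],[24,15],[28,3],[33,14],[35,0]]
[[6,10],[13,0],[23,3],[24,15],[28,3],[33,14],[35,7],[39,0]]
[[6,10],[13,0],[23,3],[24,15],[28,3],[33,14],[35,7],[39,0]]
[[6,10],[13,0],[23,3],[24,15],[28,3],[33,14],[35,7],[39,0],[45,12],[46,0]]
[[6,10],[13,2],[23,3],[24,15],[28,3],[33,14],[35,7],[39,0],[45,12],[46,0]]
[[6,10],[13,2],[23,12],[24,15],[28,3],[33,14],[35,7],[39,0],[45,12],[46,0]]
[[6,10],[17,2],[23,12],[24,15],[28,3],[33,14],[35,7],[39,0],[45,12],[46,0]]
[[6,10],[17,2],[23,12],[24,15],[28,3],[33,14],[35,7],[39,0],[42,14],[46,0]]
[[1,8],[2,0],[6,10],[17,2],[23,12],[24,15],[28,3],[33,14],[35,7],[39,0],[42,14],[46,0]]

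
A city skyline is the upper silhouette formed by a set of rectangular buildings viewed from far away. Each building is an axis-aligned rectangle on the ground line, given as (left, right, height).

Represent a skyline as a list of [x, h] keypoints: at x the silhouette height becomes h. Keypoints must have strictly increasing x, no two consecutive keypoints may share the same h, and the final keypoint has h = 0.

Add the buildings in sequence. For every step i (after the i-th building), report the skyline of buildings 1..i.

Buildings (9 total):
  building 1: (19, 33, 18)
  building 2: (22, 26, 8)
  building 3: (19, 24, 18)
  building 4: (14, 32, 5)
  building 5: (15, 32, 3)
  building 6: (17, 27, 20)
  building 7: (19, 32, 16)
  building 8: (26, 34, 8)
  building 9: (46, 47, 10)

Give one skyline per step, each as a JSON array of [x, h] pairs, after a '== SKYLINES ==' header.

== SKYLINES ==
[[19,18],[33,0]]
[[19,18],[33,0]]
[[19,18],[33,0]]
[[14,5],[19,18],[33,0]]
[[14,5],[19,18],[33,0]]
[[14,5],[17,20],[27,18],[33,0]]
[[14,5],[17,20],[27,18],[33,0]]
[[14,5],[17,20],[27,18],[33,8],[34,0]]
[[14,5],[17,20],[27,18],[33,8],[34,0],[46,10],[47,0]]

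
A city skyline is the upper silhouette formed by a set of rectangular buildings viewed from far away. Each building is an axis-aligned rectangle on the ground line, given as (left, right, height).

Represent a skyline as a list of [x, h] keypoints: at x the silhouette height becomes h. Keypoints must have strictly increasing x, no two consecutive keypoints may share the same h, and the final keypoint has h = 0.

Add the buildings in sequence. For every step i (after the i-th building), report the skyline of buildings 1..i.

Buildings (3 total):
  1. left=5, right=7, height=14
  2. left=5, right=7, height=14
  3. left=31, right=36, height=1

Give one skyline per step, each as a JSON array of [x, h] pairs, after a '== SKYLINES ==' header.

== SKYLINES ==
[[5,14],[7,0]]
[[5,14],[7,0]]
[[5,14],[7,0],[31,1],[36,0]]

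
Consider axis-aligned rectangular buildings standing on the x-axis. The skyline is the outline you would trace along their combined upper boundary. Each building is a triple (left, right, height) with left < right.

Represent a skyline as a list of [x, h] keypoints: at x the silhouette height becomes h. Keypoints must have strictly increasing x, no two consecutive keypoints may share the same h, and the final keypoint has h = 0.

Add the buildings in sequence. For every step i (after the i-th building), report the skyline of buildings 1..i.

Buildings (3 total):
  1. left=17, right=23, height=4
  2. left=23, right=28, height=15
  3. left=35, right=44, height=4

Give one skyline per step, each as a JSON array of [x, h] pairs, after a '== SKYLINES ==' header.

== SKYLINES ==
[[17,4],[23,0]]
[[17,4],[23,15],[28,0]]
[[17,4],[23,15],[28,0],[35,4],[44,0]]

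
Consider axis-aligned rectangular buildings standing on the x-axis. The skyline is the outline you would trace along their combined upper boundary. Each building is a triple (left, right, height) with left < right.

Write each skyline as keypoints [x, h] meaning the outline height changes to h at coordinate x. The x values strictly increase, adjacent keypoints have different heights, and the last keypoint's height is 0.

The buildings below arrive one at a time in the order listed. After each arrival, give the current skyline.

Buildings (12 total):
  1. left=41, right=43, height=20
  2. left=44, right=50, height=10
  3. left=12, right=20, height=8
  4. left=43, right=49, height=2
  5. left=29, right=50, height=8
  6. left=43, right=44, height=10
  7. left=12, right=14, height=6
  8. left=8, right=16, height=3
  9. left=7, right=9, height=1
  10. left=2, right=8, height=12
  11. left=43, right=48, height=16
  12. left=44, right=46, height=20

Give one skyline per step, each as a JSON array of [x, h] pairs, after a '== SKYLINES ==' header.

== SKYLINES ==
[[41,20],[43,0]]
[[41,20],[43,0],[44,10],[50,0]]
[[12,8],[20,0],[41,20],[43,0],[44,10],[50,0]]
[[12,8],[20,0],[41,20],[43,2],[44,10],[50,0]]
[[12,8],[20,0],[29,8],[41,20],[43,8],[44,10],[50,0]]
[[12,8],[20,0],[29,8],[41,20],[43,10],[50,0]]
[[12,8],[20,0],[29,8],[41,20],[43,10],[50,0]]
[[8,3],[12,8],[20,0],[29,8],[41,20],[43,10],[50,0]]
[[7,1],[8,3],[12,8],[20,0],[29,8],[41,20],[43,10],[50,0]]
[[2,12],[8,3],[12,8],[20,0],[29,8],[41,20],[43,10],[50,0]]
[[2,12],[8,3],[12,8],[20,0],[29,8],[41,20],[43,16],[48,10],[50,0]]
[[2,12],[8,3],[12,8],[20,0],[29,8],[41,20],[43,16],[44,20],[46,16],[48,10],[50,0]]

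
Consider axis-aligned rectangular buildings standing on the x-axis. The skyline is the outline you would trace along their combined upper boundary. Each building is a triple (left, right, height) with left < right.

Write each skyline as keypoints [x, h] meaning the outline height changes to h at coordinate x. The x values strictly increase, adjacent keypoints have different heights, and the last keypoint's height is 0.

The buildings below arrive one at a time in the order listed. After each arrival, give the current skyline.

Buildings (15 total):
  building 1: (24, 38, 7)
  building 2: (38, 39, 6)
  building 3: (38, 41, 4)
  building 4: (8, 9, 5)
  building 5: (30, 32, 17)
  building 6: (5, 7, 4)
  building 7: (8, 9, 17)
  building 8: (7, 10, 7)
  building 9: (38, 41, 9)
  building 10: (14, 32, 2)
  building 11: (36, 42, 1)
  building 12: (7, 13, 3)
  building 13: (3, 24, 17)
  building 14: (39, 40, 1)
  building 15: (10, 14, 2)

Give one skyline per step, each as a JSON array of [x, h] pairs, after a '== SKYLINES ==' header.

== SKYLINES ==
[[24,7],[38,0]]
[[24,7],[38,6],[39,0]]
[[24,7],[38,6],[39,4],[41,0]]
[[8,5],[9,0],[24,7],[38,6],[39,4],[41,0]]
[[8,5],[9,0],[24,7],[30,17],[32,7],[38,6],[39,4],[41,0]]
[[5,4],[7,0],[8,5],[9,0],[24,7],[30,17],[32,7],[38,6],[39,4],[41,0]]
[[5,4],[7,0],[8,17],[9,0],[24,7],[30,17],[32,7],[38,6],[39,4],[41,0]]
[[5,4],[7,7],[8,17],[9,7],[10,0],[24,7],[30,17],[32,7],[38,6],[39,4],[41,0]]
[[5,4],[7,7],[8,17],[9,7],[10,0],[24,7],[30,17],[32,7],[38,9],[41,0]]
[[5,4],[7,7],[8,17],[9,7],[10,0],[14,2],[24,7],[30,17],[32,7],[38,9],[41,0]]
[[5,4],[7,7],[8,17],[9,7],[10,0],[14,2],[24,7],[30,17],[32,7],[38,9],[41,1],[42,0]]
[[5,4],[7,7],[8,17],[9,7],[10,3],[13,0],[14,2],[24,7],[30,17],[32,7],[38,9],[41,1],[42,0]]
[[3,17],[24,7],[30,17],[32,7],[38,9],[41,1],[42,0]]
[[3,17],[24,7],[30,17],[32,7],[38,9],[41,1],[42,0]]
[[3,17],[24,7],[30,17],[32,7],[38,9],[41,1],[42,0]]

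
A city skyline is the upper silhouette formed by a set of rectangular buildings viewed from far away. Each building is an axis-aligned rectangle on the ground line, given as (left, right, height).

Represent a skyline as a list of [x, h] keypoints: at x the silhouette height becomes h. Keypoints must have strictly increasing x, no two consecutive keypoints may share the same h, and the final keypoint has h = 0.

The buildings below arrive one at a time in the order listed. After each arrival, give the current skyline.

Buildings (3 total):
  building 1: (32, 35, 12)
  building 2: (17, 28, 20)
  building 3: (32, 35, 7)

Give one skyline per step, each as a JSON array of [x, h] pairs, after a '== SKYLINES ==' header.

== SKYLINES ==
[[32,12],[35,0]]
[[17,20],[28,0],[32,12],[35,0]]
[[17,20],[28,0],[32,12],[35,0]]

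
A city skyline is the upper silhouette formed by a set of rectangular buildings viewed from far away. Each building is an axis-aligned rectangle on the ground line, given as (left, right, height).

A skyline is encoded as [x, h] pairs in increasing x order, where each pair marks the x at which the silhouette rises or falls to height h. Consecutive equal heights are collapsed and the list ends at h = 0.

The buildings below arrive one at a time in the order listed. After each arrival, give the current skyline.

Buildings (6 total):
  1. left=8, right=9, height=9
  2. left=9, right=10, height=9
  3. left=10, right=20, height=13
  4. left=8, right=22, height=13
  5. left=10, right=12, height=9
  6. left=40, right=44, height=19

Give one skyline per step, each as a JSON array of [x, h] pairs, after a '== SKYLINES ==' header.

== SKYLINES ==
[[8,9],[9,0]]
[[8,9],[10,0]]
[[8,9],[10,13],[20,0]]
[[8,13],[22,0]]
[[8,13],[22,0]]
[[8,13],[22,0],[40,19],[44,0]]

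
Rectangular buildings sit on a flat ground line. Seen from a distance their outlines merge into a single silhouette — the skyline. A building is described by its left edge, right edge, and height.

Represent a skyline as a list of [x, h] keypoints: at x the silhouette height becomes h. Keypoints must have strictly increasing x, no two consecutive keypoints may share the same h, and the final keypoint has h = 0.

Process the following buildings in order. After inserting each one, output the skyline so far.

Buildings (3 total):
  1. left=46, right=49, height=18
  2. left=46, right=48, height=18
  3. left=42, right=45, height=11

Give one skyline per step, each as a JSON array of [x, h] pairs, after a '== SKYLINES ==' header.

== SKYLINES ==
[[46,18],[49,0]]
[[46,18],[49,0]]
[[42,11],[45,0],[46,18],[49,0]]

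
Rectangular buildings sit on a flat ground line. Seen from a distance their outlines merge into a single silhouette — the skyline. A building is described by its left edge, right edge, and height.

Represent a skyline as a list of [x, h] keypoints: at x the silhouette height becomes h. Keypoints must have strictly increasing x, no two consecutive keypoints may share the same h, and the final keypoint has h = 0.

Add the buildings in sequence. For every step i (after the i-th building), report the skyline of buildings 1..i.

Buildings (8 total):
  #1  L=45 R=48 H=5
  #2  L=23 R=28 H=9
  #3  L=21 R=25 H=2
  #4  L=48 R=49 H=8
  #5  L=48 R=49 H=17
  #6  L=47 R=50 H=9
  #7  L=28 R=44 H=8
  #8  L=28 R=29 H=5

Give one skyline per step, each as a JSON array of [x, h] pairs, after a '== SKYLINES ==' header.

== SKYLINES ==
[[45,5],[48,0]]
[[23,9],[28,0],[45,5],[48,0]]
[[21,2],[23,9],[28,0],[45,5],[48,0]]
[[21,2],[23,9],[28,0],[45,5],[48,8],[49,0]]
[[21,2],[23,9],[28,0],[45,5],[48,17],[49,0]]
[[21,2],[23,9],[28,0],[45,5],[47,9],[48,17],[49,9],[50,0]]
[[21,2],[23,9],[28,8],[44,0],[45,5],[47,9],[48,17],[49,9],[50,0]]
[[21,2],[23,9],[28,8],[44,0],[45,5],[47,9],[48,17],[49,9],[50,0]]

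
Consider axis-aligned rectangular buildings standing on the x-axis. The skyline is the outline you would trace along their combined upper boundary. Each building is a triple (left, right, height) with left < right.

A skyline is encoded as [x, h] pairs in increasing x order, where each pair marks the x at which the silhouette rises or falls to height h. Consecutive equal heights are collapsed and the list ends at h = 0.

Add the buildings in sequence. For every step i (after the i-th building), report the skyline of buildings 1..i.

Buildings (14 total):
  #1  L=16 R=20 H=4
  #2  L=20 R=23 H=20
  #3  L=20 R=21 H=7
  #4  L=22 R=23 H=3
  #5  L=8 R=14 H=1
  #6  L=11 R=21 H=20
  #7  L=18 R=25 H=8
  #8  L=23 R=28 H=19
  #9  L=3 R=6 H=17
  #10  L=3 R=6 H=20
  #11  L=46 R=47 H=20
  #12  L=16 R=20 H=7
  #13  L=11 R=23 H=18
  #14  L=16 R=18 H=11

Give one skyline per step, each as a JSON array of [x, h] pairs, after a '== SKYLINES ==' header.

== SKYLINES ==
[[16,4],[20,0]]
[[16,4],[20,20],[23,0]]
[[16,4],[20,20],[23,0]]
[[16,4],[20,20],[23,0]]
[[8,1],[14,0],[16,4],[20,20],[23,0]]
[[8,1],[11,20],[23,0]]
[[8,1],[11,20],[23,8],[25,0]]
[[8,1],[11,20],[23,19],[28,0]]
[[3,17],[6,0],[8,1],[11,20],[23,19],[28,0]]
[[3,20],[6,0],[8,1],[11,20],[23,19],[28,0]]
[[3,20],[6,0],[8,1],[11,20],[23,19],[28,0],[46,20],[47,0]]
[[3,20],[6,0],[8,1],[11,20],[23,19],[28,0],[46,20],[47,0]]
[[3,20],[6,0],[8,1],[11,20],[23,19],[28,0],[46,20],[47,0]]
[[3,20],[6,0],[8,1],[11,20],[23,19],[28,0],[46,20],[47,0]]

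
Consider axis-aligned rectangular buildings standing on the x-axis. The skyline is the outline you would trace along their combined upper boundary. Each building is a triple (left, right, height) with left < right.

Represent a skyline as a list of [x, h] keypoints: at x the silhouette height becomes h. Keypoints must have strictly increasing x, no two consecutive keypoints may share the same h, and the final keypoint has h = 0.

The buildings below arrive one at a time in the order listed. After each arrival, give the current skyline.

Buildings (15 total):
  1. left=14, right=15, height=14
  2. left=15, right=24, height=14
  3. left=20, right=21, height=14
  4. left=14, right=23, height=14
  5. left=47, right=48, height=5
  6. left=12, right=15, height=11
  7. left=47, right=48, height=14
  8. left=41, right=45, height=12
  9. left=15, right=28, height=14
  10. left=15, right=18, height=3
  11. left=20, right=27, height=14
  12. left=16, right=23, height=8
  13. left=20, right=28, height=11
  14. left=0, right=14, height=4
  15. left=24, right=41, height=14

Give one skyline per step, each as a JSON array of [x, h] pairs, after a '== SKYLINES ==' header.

== SKYLINES ==
[[14,14],[15,0]]
[[14,14],[24,0]]
[[14,14],[24,0]]
[[14,14],[24,0]]
[[14,14],[24,0],[47,5],[48,0]]
[[12,11],[14,14],[24,0],[47,5],[48,0]]
[[12,11],[14,14],[24,0],[47,14],[48,0]]
[[12,11],[14,14],[24,0],[41,12],[45,0],[47,14],[48,0]]
[[12,11],[14,14],[28,0],[41,12],[45,0],[47,14],[48,0]]
[[12,11],[14,14],[28,0],[41,12],[45,0],[47,14],[48,0]]
[[12,11],[14,14],[28,0],[41,12],[45,0],[47,14],[48,0]]
[[12,11],[14,14],[28,0],[41,12],[45,0],[47,14],[48,0]]
[[12,11],[14,14],[28,0],[41,12],[45,0],[47,14],[48,0]]
[[0,4],[12,11],[14,14],[28,0],[41,12],[45,0],[47,14],[48,0]]
[[0,4],[12,11],[14,14],[41,12],[45,0],[47,14],[48,0]]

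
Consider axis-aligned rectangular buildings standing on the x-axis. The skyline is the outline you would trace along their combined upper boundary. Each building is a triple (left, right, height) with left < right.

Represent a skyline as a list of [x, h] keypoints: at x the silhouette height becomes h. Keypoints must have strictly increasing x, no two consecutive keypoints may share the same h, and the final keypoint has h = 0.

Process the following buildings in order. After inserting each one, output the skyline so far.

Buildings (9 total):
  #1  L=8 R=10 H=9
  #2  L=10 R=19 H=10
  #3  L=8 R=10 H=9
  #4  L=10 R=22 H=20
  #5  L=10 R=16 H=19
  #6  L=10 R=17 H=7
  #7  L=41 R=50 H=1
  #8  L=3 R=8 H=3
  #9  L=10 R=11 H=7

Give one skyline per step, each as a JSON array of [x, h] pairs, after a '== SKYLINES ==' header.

== SKYLINES ==
[[8,9],[10,0]]
[[8,9],[10,10],[19,0]]
[[8,9],[10,10],[19,0]]
[[8,9],[10,20],[22,0]]
[[8,9],[10,20],[22,0]]
[[8,9],[10,20],[22,0]]
[[8,9],[10,20],[22,0],[41,1],[50,0]]
[[3,3],[8,9],[10,20],[22,0],[41,1],[50,0]]
[[3,3],[8,9],[10,20],[22,0],[41,1],[50,0]]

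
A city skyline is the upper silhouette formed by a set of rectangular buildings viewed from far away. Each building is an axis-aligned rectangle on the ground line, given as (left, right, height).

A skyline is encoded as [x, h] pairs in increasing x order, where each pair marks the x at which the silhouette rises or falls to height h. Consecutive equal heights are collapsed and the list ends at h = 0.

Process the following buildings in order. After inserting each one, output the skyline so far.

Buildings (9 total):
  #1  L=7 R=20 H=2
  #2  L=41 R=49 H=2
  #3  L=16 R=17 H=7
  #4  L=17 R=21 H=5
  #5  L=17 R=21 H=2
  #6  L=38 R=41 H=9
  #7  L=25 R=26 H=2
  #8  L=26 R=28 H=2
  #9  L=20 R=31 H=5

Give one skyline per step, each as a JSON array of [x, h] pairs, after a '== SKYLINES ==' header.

== SKYLINES ==
[[7,2],[20,0]]
[[7,2],[20,0],[41,2],[49,0]]
[[7,2],[16,7],[17,2],[20,0],[41,2],[49,0]]
[[7,2],[16,7],[17,5],[21,0],[41,2],[49,0]]
[[7,2],[16,7],[17,5],[21,0],[41,2],[49,0]]
[[7,2],[16,7],[17,5],[21,0],[38,9],[41,2],[49,0]]
[[7,2],[16,7],[17,5],[21,0],[25,2],[26,0],[38,9],[41,2],[49,0]]
[[7,2],[16,7],[17,5],[21,0],[25,2],[28,0],[38,9],[41,2],[49,0]]
[[7,2],[16,7],[17,5],[31,0],[38,9],[41,2],[49,0]]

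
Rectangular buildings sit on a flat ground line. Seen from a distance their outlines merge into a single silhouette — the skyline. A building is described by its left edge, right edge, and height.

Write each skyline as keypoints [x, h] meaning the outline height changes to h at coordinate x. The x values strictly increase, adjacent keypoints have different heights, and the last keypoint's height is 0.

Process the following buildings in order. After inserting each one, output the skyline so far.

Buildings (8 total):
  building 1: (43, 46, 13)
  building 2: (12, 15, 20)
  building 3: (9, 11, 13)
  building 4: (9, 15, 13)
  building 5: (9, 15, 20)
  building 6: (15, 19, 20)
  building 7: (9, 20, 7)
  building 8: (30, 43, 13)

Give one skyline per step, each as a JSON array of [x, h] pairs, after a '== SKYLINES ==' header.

== SKYLINES ==
[[43,13],[46,0]]
[[12,20],[15,0],[43,13],[46,0]]
[[9,13],[11,0],[12,20],[15,0],[43,13],[46,0]]
[[9,13],[12,20],[15,0],[43,13],[46,0]]
[[9,20],[15,0],[43,13],[46,0]]
[[9,20],[19,0],[43,13],[46,0]]
[[9,20],[19,7],[20,0],[43,13],[46,0]]
[[9,20],[19,7],[20,0],[30,13],[46,0]]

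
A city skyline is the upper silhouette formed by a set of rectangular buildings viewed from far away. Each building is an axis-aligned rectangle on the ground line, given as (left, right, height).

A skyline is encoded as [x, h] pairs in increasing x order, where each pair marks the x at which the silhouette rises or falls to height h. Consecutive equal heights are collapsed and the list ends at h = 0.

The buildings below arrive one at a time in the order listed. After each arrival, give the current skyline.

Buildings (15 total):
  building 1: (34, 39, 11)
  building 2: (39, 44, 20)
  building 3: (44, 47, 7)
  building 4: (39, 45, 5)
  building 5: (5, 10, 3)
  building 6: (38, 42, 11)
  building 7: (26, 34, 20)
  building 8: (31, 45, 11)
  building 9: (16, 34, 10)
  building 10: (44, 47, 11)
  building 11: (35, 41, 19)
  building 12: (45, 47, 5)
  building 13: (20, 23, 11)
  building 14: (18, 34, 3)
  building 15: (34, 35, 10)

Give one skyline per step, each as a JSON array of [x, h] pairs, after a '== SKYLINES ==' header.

== SKYLINES ==
[[34,11],[39,0]]
[[34,11],[39,20],[44,0]]
[[34,11],[39,20],[44,7],[47,0]]
[[34,11],[39,20],[44,7],[47,0]]
[[5,3],[10,0],[34,11],[39,20],[44,7],[47,0]]
[[5,3],[10,0],[34,11],[39,20],[44,7],[47,0]]
[[5,3],[10,0],[26,20],[34,11],[39,20],[44,7],[47,0]]
[[5,3],[10,0],[26,20],[34,11],[39,20],[44,11],[45,7],[47,0]]
[[5,3],[10,0],[16,10],[26,20],[34,11],[39,20],[44,11],[45,7],[47,0]]
[[5,3],[10,0],[16,10],[26,20],[34,11],[39,20],[44,11],[47,0]]
[[5,3],[10,0],[16,10],[26,20],[34,11],[35,19],[39,20],[44,11],[47,0]]
[[5,3],[10,0],[16,10],[26,20],[34,11],[35,19],[39,20],[44,11],[47,0]]
[[5,3],[10,0],[16,10],[20,11],[23,10],[26,20],[34,11],[35,19],[39,20],[44,11],[47,0]]
[[5,3],[10,0],[16,10],[20,11],[23,10],[26,20],[34,11],[35,19],[39,20],[44,11],[47,0]]
[[5,3],[10,0],[16,10],[20,11],[23,10],[26,20],[34,11],[35,19],[39,20],[44,11],[47,0]]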